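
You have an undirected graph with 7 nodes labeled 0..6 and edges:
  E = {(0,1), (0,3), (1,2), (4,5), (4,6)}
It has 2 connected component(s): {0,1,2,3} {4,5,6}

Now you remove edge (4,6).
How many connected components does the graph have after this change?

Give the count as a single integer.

Initial component count: 2
Remove (4,6): it was a bridge. Count increases: 2 -> 3.
  After removal, components: {0,1,2,3} {4,5} {6}
New component count: 3

Answer: 3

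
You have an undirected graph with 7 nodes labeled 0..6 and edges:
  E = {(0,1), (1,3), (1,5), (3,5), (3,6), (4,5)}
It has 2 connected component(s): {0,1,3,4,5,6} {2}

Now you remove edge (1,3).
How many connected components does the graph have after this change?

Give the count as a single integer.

Answer: 2

Derivation:
Initial component count: 2
Remove (1,3): not a bridge. Count unchanged: 2.
  After removal, components: {0,1,3,4,5,6} {2}
New component count: 2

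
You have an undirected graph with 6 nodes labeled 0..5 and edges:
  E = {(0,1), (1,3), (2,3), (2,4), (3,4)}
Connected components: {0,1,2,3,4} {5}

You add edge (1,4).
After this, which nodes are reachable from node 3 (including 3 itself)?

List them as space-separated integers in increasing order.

Before: nodes reachable from 3: {0,1,2,3,4}
Adding (1,4): both endpoints already in same component. Reachability from 3 unchanged.
After: nodes reachable from 3: {0,1,2,3,4}

Answer: 0 1 2 3 4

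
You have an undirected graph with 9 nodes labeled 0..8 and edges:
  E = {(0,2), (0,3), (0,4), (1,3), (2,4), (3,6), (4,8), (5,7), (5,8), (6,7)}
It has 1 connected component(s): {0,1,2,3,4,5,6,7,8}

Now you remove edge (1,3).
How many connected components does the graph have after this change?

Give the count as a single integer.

Answer: 2

Derivation:
Initial component count: 1
Remove (1,3): it was a bridge. Count increases: 1 -> 2.
  After removal, components: {0,2,3,4,5,6,7,8} {1}
New component count: 2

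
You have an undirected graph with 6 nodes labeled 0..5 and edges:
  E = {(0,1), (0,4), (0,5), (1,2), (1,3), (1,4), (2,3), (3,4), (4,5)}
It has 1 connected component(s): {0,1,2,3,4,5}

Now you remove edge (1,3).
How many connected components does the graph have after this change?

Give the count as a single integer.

Answer: 1

Derivation:
Initial component count: 1
Remove (1,3): not a bridge. Count unchanged: 1.
  After removal, components: {0,1,2,3,4,5}
New component count: 1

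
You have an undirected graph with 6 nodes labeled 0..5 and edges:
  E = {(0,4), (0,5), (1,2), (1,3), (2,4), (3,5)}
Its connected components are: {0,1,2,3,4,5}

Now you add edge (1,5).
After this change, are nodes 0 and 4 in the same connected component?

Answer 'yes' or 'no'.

Answer: yes

Derivation:
Initial components: {0,1,2,3,4,5}
Adding edge (1,5): both already in same component {0,1,2,3,4,5}. No change.
New components: {0,1,2,3,4,5}
Are 0 and 4 in the same component? yes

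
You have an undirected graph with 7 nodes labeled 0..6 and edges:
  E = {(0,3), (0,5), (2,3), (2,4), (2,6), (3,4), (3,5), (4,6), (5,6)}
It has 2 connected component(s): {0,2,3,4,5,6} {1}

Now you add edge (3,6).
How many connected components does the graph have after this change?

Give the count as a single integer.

Initial component count: 2
Add (3,6): endpoints already in same component. Count unchanged: 2.
New component count: 2

Answer: 2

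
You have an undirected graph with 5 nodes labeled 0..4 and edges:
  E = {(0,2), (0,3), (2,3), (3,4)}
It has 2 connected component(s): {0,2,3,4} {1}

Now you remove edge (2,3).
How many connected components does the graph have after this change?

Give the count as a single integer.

Answer: 2

Derivation:
Initial component count: 2
Remove (2,3): not a bridge. Count unchanged: 2.
  After removal, components: {0,2,3,4} {1}
New component count: 2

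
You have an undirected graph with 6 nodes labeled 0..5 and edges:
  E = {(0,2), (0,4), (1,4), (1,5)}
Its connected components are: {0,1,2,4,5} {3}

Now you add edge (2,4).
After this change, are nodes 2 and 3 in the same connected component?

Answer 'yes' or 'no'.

Initial components: {0,1,2,4,5} {3}
Adding edge (2,4): both already in same component {0,1,2,4,5}. No change.
New components: {0,1,2,4,5} {3}
Are 2 and 3 in the same component? no

Answer: no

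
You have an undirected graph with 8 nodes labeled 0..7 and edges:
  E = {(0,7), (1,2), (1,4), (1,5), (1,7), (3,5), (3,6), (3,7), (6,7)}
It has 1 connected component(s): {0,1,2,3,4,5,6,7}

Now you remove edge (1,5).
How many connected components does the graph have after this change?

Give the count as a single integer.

Answer: 1

Derivation:
Initial component count: 1
Remove (1,5): not a bridge. Count unchanged: 1.
  After removal, components: {0,1,2,3,4,5,6,7}
New component count: 1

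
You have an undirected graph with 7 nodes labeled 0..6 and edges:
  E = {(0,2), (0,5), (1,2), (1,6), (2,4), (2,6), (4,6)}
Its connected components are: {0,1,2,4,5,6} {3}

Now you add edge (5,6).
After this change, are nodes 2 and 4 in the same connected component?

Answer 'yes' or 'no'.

Initial components: {0,1,2,4,5,6} {3}
Adding edge (5,6): both already in same component {0,1,2,4,5,6}. No change.
New components: {0,1,2,4,5,6} {3}
Are 2 and 4 in the same component? yes

Answer: yes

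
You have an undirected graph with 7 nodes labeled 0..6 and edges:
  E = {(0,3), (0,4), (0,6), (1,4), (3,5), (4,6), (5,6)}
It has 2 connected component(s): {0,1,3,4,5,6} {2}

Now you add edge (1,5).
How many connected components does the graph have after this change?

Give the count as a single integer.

Initial component count: 2
Add (1,5): endpoints already in same component. Count unchanged: 2.
New component count: 2

Answer: 2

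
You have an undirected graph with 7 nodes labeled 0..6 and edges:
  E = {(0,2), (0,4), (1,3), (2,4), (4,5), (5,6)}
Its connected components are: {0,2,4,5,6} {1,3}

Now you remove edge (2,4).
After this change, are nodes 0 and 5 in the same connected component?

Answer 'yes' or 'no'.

Answer: yes

Derivation:
Initial components: {0,2,4,5,6} {1,3}
Removing edge (2,4): not a bridge — component count unchanged at 2.
New components: {0,2,4,5,6} {1,3}
Are 0 and 5 in the same component? yes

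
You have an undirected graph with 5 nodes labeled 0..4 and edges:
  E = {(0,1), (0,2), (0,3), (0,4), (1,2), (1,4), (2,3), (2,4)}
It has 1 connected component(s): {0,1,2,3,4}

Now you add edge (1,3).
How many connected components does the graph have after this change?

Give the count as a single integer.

Initial component count: 1
Add (1,3): endpoints already in same component. Count unchanged: 1.
New component count: 1

Answer: 1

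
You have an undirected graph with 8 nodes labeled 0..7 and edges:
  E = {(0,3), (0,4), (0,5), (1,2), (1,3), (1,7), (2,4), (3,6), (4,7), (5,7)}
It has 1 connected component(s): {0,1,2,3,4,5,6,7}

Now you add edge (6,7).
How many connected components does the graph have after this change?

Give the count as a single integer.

Initial component count: 1
Add (6,7): endpoints already in same component. Count unchanged: 1.
New component count: 1

Answer: 1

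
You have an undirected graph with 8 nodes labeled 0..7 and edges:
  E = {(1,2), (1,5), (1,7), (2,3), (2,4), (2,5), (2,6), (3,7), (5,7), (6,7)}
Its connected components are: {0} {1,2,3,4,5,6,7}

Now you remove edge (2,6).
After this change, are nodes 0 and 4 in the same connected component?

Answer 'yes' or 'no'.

Answer: no

Derivation:
Initial components: {0} {1,2,3,4,5,6,7}
Removing edge (2,6): not a bridge — component count unchanged at 2.
New components: {0} {1,2,3,4,5,6,7}
Are 0 and 4 in the same component? no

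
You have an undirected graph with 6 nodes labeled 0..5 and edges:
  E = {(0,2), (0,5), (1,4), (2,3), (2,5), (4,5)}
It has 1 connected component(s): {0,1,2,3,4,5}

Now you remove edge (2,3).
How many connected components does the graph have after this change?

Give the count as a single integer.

Answer: 2

Derivation:
Initial component count: 1
Remove (2,3): it was a bridge. Count increases: 1 -> 2.
  After removal, components: {0,1,2,4,5} {3}
New component count: 2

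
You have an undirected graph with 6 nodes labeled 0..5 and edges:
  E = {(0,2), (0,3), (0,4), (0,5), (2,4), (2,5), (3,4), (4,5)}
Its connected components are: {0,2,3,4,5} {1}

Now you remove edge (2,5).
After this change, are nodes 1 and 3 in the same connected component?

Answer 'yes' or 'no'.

Initial components: {0,2,3,4,5} {1}
Removing edge (2,5): not a bridge — component count unchanged at 2.
New components: {0,2,3,4,5} {1}
Are 1 and 3 in the same component? no

Answer: no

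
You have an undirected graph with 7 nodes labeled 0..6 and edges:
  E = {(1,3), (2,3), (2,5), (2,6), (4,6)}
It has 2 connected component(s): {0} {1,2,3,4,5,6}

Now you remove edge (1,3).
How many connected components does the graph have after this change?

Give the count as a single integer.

Answer: 3

Derivation:
Initial component count: 2
Remove (1,3): it was a bridge. Count increases: 2 -> 3.
  After removal, components: {0} {1} {2,3,4,5,6}
New component count: 3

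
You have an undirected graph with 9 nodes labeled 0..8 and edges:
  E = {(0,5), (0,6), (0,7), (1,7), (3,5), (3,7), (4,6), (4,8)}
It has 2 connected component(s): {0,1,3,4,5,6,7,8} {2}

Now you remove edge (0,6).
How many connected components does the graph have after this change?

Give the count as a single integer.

Initial component count: 2
Remove (0,6): it was a bridge. Count increases: 2 -> 3.
  After removal, components: {0,1,3,5,7} {2} {4,6,8}
New component count: 3

Answer: 3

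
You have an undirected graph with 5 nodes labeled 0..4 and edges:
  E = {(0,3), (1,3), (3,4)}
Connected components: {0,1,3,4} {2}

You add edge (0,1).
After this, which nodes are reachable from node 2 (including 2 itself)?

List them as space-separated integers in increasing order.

Before: nodes reachable from 2: {2}
Adding (0,1): both endpoints already in same component. Reachability from 2 unchanged.
After: nodes reachable from 2: {2}

Answer: 2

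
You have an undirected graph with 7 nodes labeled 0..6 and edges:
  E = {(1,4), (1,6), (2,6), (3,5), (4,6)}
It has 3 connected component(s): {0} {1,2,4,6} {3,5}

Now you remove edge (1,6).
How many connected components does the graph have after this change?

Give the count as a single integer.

Answer: 3

Derivation:
Initial component count: 3
Remove (1,6): not a bridge. Count unchanged: 3.
  After removal, components: {0} {1,2,4,6} {3,5}
New component count: 3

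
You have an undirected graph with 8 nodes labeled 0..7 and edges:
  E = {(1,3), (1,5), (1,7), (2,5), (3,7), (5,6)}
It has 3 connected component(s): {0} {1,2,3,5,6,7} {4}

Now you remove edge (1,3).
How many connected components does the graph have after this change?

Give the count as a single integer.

Initial component count: 3
Remove (1,3): not a bridge. Count unchanged: 3.
  After removal, components: {0} {1,2,3,5,6,7} {4}
New component count: 3

Answer: 3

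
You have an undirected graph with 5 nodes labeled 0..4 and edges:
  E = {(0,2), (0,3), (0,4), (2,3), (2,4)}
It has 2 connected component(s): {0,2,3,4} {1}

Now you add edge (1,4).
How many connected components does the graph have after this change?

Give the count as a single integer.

Initial component count: 2
Add (1,4): merges two components. Count decreases: 2 -> 1.
New component count: 1

Answer: 1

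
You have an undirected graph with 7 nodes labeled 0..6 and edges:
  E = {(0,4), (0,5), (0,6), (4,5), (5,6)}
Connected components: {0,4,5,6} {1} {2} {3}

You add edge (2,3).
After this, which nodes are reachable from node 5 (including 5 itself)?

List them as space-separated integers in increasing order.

Answer: 0 4 5 6

Derivation:
Before: nodes reachable from 5: {0,4,5,6}
Adding (2,3): merges two components, but neither contains 5. Reachability from 5 unchanged.
After: nodes reachable from 5: {0,4,5,6}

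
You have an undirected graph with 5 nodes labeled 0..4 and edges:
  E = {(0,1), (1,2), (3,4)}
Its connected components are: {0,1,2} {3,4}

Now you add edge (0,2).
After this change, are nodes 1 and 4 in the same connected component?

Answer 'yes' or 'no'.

Initial components: {0,1,2} {3,4}
Adding edge (0,2): both already in same component {0,1,2}. No change.
New components: {0,1,2} {3,4}
Are 1 and 4 in the same component? no

Answer: no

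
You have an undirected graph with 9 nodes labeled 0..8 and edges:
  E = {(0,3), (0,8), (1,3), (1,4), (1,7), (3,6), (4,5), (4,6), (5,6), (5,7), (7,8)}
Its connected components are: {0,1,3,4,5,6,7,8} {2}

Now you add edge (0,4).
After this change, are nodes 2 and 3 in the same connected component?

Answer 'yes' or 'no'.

Initial components: {0,1,3,4,5,6,7,8} {2}
Adding edge (0,4): both already in same component {0,1,3,4,5,6,7,8}. No change.
New components: {0,1,3,4,5,6,7,8} {2}
Are 2 and 3 in the same component? no

Answer: no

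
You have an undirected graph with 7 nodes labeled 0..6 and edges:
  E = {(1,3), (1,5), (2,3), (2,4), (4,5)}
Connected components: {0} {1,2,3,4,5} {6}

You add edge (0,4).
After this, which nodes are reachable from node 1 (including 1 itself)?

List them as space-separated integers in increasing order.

Answer: 0 1 2 3 4 5

Derivation:
Before: nodes reachable from 1: {1,2,3,4,5}
Adding (0,4): merges 1's component with another. Reachability grows.
After: nodes reachable from 1: {0,1,2,3,4,5}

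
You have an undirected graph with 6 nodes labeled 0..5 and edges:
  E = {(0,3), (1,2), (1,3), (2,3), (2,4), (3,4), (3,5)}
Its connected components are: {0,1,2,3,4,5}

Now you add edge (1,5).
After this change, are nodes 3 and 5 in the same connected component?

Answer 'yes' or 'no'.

Initial components: {0,1,2,3,4,5}
Adding edge (1,5): both already in same component {0,1,2,3,4,5}. No change.
New components: {0,1,2,3,4,5}
Are 3 and 5 in the same component? yes

Answer: yes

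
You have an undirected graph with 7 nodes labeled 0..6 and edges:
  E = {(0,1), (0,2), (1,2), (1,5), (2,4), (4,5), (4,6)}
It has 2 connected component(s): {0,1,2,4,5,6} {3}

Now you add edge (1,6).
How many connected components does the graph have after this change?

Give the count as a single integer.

Answer: 2

Derivation:
Initial component count: 2
Add (1,6): endpoints already in same component. Count unchanged: 2.
New component count: 2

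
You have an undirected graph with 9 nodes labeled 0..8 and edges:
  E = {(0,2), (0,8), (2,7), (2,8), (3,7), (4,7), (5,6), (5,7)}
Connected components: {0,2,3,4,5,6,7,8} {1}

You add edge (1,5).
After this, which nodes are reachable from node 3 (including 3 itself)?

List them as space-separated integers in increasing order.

Before: nodes reachable from 3: {0,2,3,4,5,6,7,8}
Adding (1,5): merges 3's component with another. Reachability grows.
After: nodes reachable from 3: {0,1,2,3,4,5,6,7,8}

Answer: 0 1 2 3 4 5 6 7 8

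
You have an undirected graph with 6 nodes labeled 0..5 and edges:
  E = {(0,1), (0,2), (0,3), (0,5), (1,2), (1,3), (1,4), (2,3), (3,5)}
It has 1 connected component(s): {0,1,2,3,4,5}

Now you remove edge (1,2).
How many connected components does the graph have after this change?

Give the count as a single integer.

Initial component count: 1
Remove (1,2): not a bridge. Count unchanged: 1.
  After removal, components: {0,1,2,3,4,5}
New component count: 1

Answer: 1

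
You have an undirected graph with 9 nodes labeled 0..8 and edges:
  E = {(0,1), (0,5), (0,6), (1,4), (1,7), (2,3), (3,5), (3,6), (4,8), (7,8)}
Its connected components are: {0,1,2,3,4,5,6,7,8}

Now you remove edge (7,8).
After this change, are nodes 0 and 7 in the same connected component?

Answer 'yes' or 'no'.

Initial components: {0,1,2,3,4,5,6,7,8}
Removing edge (7,8): not a bridge — component count unchanged at 1.
New components: {0,1,2,3,4,5,6,7,8}
Are 0 and 7 in the same component? yes

Answer: yes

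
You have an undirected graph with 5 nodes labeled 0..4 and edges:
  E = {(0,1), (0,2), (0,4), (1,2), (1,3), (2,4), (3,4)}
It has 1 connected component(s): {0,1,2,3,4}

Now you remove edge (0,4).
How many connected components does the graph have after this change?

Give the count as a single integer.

Initial component count: 1
Remove (0,4): not a bridge. Count unchanged: 1.
  After removal, components: {0,1,2,3,4}
New component count: 1

Answer: 1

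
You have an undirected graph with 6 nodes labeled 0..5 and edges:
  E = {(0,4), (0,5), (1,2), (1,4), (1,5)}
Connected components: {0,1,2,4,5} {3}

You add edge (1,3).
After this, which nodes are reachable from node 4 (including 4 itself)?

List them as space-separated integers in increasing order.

Answer: 0 1 2 3 4 5

Derivation:
Before: nodes reachable from 4: {0,1,2,4,5}
Adding (1,3): merges 4's component with another. Reachability grows.
After: nodes reachable from 4: {0,1,2,3,4,5}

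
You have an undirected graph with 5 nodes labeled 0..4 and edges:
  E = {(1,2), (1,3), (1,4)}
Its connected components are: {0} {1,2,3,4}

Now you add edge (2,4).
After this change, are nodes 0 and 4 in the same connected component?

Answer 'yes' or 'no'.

Initial components: {0} {1,2,3,4}
Adding edge (2,4): both already in same component {1,2,3,4}. No change.
New components: {0} {1,2,3,4}
Are 0 and 4 in the same component? no

Answer: no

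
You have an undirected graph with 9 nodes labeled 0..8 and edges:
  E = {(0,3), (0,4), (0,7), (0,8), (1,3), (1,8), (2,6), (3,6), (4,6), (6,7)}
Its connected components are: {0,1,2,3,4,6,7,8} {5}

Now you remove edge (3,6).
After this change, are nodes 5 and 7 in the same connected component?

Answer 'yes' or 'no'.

Answer: no

Derivation:
Initial components: {0,1,2,3,4,6,7,8} {5}
Removing edge (3,6): not a bridge — component count unchanged at 2.
New components: {0,1,2,3,4,6,7,8} {5}
Are 5 and 7 in the same component? no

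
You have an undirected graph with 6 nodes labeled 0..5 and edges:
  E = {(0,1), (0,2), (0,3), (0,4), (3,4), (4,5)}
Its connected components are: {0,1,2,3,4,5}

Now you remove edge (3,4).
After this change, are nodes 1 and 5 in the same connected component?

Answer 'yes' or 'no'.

Initial components: {0,1,2,3,4,5}
Removing edge (3,4): not a bridge — component count unchanged at 1.
New components: {0,1,2,3,4,5}
Are 1 and 5 in the same component? yes

Answer: yes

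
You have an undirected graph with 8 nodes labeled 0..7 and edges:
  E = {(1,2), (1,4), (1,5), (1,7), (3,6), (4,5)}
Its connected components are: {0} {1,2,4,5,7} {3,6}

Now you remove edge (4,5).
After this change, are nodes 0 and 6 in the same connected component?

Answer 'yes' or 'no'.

Answer: no

Derivation:
Initial components: {0} {1,2,4,5,7} {3,6}
Removing edge (4,5): not a bridge — component count unchanged at 3.
New components: {0} {1,2,4,5,7} {3,6}
Are 0 and 6 in the same component? no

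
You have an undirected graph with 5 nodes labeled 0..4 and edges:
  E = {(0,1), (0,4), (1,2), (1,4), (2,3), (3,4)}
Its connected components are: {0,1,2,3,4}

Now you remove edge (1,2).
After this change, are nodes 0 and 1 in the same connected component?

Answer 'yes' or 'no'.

Initial components: {0,1,2,3,4}
Removing edge (1,2): not a bridge — component count unchanged at 1.
New components: {0,1,2,3,4}
Are 0 and 1 in the same component? yes

Answer: yes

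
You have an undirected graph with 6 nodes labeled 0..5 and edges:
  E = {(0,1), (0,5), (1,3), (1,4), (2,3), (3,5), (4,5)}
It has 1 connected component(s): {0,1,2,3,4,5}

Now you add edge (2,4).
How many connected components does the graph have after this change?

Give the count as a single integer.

Answer: 1

Derivation:
Initial component count: 1
Add (2,4): endpoints already in same component. Count unchanged: 1.
New component count: 1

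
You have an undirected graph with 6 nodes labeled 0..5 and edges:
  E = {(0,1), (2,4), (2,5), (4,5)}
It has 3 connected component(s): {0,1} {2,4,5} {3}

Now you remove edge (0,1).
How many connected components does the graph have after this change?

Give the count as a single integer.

Initial component count: 3
Remove (0,1): it was a bridge. Count increases: 3 -> 4.
  After removal, components: {0} {1} {2,4,5} {3}
New component count: 4

Answer: 4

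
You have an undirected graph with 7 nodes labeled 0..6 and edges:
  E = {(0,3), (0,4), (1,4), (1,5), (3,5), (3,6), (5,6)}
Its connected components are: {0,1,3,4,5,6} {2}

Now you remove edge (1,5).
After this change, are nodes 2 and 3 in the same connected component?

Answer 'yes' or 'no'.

Initial components: {0,1,3,4,5,6} {2}
Removing edge (1,5): not a bridge — component count unchanged at 2.
New components: {0,1,3,4,5,6} {2}
Are 2 and 3 in the same component? no

Answer: no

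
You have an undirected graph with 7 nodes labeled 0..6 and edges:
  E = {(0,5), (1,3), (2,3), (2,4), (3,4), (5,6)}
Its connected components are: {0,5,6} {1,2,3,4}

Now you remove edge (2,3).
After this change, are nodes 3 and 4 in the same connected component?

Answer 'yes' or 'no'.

Answer: yes

Derivation:
Initial components: {0,5,6} {1,2,3,4}
Removing edge (2,3): not a bridge — component count unchanged at 2.
New components: {0,5,6} {1,2,3,4}
Are 3 and 4 in the same component? yes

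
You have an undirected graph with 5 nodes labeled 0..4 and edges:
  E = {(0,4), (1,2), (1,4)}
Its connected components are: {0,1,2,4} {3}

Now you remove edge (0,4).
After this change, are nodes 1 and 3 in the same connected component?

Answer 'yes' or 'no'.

Initial components: {0,1,2,4} {3}
Removing edge (0,4): it was a bridge — component count 2 -> 3.
New components: {0} {1,2,4} {3}
Are 1 and 3 in the same component? no

Answer: no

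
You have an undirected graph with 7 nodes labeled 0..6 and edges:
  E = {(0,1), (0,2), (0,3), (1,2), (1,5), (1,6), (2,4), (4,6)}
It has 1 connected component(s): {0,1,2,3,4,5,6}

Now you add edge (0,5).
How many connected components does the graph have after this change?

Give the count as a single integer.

Answer: 1

Derivation:
Initial component count: 1
Add (0,5): endpoints already in same component. Count unchanged: 1.
New component count: 1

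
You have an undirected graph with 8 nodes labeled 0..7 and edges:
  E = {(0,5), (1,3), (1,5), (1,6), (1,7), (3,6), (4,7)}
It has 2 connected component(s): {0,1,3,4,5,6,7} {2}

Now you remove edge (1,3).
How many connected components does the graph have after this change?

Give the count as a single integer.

Answer: 2

Derivation:
Initial component count: 2
Remove (1,3): not a bridge. Count unchanged: 2.
  After removal, components: {0,1,3,4,5,6,7} {2}
New component count: 2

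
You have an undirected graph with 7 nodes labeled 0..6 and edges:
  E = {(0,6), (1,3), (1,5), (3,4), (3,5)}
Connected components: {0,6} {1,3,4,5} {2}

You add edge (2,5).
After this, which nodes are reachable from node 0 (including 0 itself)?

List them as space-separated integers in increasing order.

Before: nodes reachable from 0: {0,6}
Adding (2,5): merges two components, but neither contains 0. Reachability from 0 unchanged.
After: nodes reachable from 0: {0,6}

Answer: 0 6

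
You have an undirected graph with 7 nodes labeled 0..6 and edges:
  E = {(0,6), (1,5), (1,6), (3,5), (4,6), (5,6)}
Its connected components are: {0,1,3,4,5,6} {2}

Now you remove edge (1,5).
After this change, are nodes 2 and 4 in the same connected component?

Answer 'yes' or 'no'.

Initial components: {0,1,3,4,5,6} {2}
Removing edge (1,5): not a bridge — component count unchanged at 2.
New components: {0,1,3,4,5,6} {2}
Are 2 and 4 in the same component? no

Answer: no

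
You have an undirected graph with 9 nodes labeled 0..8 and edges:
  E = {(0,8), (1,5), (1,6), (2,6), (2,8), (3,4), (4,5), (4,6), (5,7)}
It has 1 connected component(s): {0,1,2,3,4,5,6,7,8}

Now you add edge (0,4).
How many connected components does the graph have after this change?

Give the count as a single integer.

Answer: 1

Derivation:
Initial component count: 1
Add (0,4): endpoints already in same component. Count unchanged: 1.
New component count: 1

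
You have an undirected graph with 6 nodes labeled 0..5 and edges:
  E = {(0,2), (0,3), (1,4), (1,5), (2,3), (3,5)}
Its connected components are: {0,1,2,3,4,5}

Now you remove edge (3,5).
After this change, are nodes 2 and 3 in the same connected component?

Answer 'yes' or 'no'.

Initial components: {0,1,2,3,4,5}
Removing edge (3,5): it was a bridge — component count 1 -> 2.
New components: {0,2,3} {1,4,5}
Are 2 and 3 in the same component? yes

Answer: yes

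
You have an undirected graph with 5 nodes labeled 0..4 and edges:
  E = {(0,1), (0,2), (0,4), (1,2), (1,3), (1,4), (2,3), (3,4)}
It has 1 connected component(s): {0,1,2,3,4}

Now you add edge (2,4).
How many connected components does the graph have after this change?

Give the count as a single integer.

Answer: 1

Derivation:
Initial component count: 1
Add (2,4): endpoints already in same component. Count unchanged: 1.
New component count: 1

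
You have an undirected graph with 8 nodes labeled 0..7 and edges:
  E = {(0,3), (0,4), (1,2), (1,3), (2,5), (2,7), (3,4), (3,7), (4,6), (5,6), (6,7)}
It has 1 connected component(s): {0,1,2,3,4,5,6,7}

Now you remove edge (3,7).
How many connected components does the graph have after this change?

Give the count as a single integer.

Answer: 1

Derivation:
Initial component count: 1
Remove (3,7): not a bridge. Count unchanged: 1.
  After removal, components: {0,1,2,3,4,5,6,7}
New component count: 1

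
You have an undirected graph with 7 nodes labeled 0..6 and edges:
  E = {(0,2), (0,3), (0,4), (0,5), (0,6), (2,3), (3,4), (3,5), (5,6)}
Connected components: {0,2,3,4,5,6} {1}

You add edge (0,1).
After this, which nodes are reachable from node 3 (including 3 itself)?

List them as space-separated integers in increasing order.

Before: nodes reachable from 3: {0,2,3,4,5,6}
Adding (0,1): merges 3's component with another. Reachability grows.
After: nodes reachable from 3: {0,1,2,3,4,5,6}

Answer: 0 1 2 3 4 5 6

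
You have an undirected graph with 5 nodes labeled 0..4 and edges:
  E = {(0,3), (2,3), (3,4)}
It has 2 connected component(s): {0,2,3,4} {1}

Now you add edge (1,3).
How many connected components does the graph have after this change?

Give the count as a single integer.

Initial component count: 2
Add (1,3): merges two components. Count decreases: 2 -> 1.
New component count: 1

Answer: 1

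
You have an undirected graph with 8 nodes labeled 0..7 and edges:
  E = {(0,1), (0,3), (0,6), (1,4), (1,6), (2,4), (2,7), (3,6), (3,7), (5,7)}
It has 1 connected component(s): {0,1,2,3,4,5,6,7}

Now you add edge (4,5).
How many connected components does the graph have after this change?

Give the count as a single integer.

Initial component count: 1
Add (4,5): endpoints already in same component. Count unchanged: 1.
New component count: 1

Answer: 1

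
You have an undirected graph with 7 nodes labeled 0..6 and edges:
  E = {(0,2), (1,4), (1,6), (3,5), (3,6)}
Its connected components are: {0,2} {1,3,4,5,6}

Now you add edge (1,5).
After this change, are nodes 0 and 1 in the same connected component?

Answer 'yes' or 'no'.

Initial components: {0,2} {1,3,4,5,6}
Adding edge (1,5): both already in same component {1,3,4,5,6}. No change.
New components: {0,2} {1,3,4,5,6}
Are 0 and 1 in the same component? no

Answer: no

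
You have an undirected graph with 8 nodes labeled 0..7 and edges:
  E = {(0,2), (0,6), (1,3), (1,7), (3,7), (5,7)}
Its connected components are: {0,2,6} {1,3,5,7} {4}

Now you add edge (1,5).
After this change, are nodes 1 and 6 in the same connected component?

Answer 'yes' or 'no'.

Answer: no

Derivation:
Initial components: {0,2,6} {1,3,5,7} {4}
Adding edge (1,5): both already in same component {1,3,5,7}. No change.
New components: {0,2,6} {1,3,5,7} {4}
Are 1 and 6 in the same component? no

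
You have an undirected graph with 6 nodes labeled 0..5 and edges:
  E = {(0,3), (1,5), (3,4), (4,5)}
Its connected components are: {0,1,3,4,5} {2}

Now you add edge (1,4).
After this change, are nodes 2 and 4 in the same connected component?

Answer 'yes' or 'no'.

Answer: no

Derivation:
Initial components: {0,1,3,4,5} {2}
Adding edge (1,4): both already in same component {0,1,3,4,5}. No change.
New components: {0,1,3,4,5} {2}
Are 2 and 4 in the same component? no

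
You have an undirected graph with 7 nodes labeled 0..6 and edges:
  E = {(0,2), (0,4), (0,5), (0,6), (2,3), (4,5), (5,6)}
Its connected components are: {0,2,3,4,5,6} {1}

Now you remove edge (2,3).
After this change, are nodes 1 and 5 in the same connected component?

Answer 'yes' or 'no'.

Initial components: {0,2,3,4,5,6} {1}
Removing edge (2,3): it was a bridge — component count 2 -> 3.
New components: {0,2,4,5,6} {1} {3}
Are 1 and 5 in the same component? no

Answer: no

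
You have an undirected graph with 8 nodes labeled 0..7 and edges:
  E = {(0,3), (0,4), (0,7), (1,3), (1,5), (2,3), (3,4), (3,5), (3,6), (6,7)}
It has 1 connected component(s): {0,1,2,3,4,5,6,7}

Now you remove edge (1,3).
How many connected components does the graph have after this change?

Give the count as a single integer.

Initial component count: 1
Remove (1,3): not a bridge. Count unchanged: 1.
  After removal, components: {0,1,2,3,4,5,6,7}
New component count: 1

Answer: 1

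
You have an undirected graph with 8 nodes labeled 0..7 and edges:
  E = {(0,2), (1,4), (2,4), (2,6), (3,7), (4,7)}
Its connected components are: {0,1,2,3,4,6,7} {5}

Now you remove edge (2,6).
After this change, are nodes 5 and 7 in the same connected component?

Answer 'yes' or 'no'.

Answer: no

Derivation:
Initial components: {0,1,2,3,4,6,7} {5}
Removing edge (2,6): it was a bridge — component count 2 -> 3.
New components: {0,1,2,3,4,7} {5} {6}
Are 5 and 7 in the same component? no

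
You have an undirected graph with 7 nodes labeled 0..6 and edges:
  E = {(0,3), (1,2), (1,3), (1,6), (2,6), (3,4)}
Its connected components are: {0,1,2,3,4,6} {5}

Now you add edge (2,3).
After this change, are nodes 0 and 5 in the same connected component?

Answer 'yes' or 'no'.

Initial components: {0,1,2,3,4,6} {5}
Adding edge (2,3): both already in same component {0,1,2,3,4,6}. No change.
New components: {0,1,2,3,4,6} {5}
Are 0 and 5 in the same component? no

Answer: no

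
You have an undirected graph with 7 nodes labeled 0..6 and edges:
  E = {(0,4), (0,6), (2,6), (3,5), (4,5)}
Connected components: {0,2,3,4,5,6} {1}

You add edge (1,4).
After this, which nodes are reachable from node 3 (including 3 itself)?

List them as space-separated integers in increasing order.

Answer: 0 1 2 3 4 5 6

Derivation:
Before: nodes reachable from 3: {0,2,3,4,5,6}
Adding (1,4): merges 3's component with another. Reachability grows.
After: nodes reachable from 3: {0,1,2,3,4,5,6}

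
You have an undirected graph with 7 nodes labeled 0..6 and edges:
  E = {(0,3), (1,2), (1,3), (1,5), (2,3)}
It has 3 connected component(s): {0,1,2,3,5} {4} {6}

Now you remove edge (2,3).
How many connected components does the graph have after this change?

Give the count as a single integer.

Initial component count: 3
Remove (2,3): not a bridge. Count unchanged: 3.
  After removal, components: {0,1,2,3,5} {4} {6}
New component count: 3

Answer: 3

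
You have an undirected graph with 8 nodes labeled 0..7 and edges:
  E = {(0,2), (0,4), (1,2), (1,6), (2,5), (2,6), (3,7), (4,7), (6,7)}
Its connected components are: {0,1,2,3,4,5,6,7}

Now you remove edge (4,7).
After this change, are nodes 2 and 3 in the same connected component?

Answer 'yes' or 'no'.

Initial components: {0,1,2,3,4,5,6,7}
Removing edge (4,7): not a bridge — component count unchanged at 1.
New components: {0,1,2,3,4,5,6,7}
Are 2 and 3 in the same component? yes

Answer: yes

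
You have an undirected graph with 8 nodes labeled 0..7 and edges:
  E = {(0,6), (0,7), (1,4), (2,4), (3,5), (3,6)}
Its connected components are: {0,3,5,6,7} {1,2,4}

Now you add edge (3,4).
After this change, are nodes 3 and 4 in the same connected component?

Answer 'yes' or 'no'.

Initial components: {0,3,5,6,7} {1,2,4}
Adding edge (3,4): merges {0,3,5,6,7} and {1,2,4}.
New components: {0,1,2,3,4,5,6,7}
Are 3 and 4 in the same component? yes

Answer: yes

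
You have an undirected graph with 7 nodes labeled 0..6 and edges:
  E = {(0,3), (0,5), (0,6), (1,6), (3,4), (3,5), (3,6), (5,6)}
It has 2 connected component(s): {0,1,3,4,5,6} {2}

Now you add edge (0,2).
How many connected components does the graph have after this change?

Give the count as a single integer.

Answer: 1

Derivation:
Initial component count: 2
Add (0,2): merges two components. Count decreases: 2 -> 1.
New component count: 1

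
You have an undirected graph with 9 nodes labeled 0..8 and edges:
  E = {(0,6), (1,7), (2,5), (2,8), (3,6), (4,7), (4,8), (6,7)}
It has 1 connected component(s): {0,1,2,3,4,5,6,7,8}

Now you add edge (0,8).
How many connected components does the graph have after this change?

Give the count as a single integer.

Answer: 1

Derivation:
Initial component count: 1
Add (0,8): endpoints already in same component. Count unchanged: 1.
New component count: 1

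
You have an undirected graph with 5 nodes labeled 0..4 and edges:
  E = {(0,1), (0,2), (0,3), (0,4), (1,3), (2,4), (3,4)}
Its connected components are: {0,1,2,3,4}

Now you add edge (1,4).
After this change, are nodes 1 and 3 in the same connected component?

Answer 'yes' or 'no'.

Answer: yes

Derivation:
Initial components: {0,1,2,3,4}
Adding edge (1,4): both already in same component {0,1,2,3,4}. No change.
New components: {0,1,2,3,4}
Are 1 and 3 in the same component? yes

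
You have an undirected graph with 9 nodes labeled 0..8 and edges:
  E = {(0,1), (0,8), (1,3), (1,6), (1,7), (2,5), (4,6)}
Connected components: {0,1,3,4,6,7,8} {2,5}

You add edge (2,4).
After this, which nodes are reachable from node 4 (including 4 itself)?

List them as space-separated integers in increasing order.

Before: nodes reachable from 4: {0,1,3,4,6,7,8}
Adding (2,4): merges 4's component with another. Reachability grows.
After: nodes reachable from 4: {0,1,2,3,4,5,6,7,8}

Answer: 0 1 2 3 4 5 6 7 8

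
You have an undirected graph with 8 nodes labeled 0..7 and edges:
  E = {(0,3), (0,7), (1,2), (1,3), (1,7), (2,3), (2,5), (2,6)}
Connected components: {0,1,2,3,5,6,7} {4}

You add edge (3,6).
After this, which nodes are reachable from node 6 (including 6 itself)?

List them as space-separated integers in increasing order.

Before: nodes reachable from 6: {0,1,2,3,5,6,7}
Adding (3,6): both endpoints already in same component. Reachability from 6 unchanged.
After: nodes reachable from 6: {0,1,2,3,5,6,7}

Answer: 0 1 2 3 5 6 7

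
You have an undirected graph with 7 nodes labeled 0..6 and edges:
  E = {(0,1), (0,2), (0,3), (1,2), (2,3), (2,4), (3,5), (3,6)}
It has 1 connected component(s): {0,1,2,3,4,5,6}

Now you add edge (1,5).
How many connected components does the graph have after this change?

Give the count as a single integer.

Initial component count: 1
Add (1,5): endpoints already in same component. Count unchanged: 1.
New component count: 1

Answer: 1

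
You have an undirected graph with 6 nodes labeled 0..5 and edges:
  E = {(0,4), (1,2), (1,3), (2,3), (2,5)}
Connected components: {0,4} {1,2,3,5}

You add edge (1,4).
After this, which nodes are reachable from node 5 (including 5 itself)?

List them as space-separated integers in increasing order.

Answer: 0 1 2 3 4 5

Derivation:
Before: nodes reachable from 5: {1,2,3,5}
Adding (1,4): merges 5's component with another. Reachability grows.
After: nodes reachable from 5: {0,1,2,3,4,5}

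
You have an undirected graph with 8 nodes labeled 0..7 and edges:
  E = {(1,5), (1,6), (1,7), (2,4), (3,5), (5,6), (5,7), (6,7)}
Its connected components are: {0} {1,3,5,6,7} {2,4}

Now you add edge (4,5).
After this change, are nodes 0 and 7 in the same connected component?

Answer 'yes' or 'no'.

Answer: no

Derivation:
Initial components: {0} {1,3,5,6,7} {2,4}
Adding edge (4,5): merges {2,4} and {1,3,5,6,7}.
New components: {0} {1,2,3,4,5,6,7}
Are 0 and 7 in the same component? no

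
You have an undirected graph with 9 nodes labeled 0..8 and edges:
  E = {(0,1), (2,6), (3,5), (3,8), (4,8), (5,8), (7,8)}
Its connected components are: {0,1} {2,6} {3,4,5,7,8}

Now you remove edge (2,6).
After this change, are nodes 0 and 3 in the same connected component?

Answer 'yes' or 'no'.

Answer: no

Derivation:
Initial components: {0,1} {2,6} {3,4,5,7,8}
Removing edge (2,6): it was a bridge — component count 3 -> 4.
New components: {0,1} {2} {3,4,5,7,8} {6}
Are 0 and 3 in the same component? no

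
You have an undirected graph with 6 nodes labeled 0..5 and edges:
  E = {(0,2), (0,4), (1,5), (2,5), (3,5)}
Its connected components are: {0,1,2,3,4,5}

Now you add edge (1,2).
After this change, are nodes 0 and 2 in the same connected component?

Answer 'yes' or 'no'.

Initial components: {0,1,2,3,4,5}
Adding edge (1,2): both already in same component {0,1,2,3,4,5}. No change.
New components: {0,1,2,3,4,5}
Are 0 and 2 in the same component? yes

Answer: yes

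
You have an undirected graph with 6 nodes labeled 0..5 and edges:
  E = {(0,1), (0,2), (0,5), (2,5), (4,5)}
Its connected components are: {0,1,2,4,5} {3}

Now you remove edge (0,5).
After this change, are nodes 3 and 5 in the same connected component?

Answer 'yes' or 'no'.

Initial components: {0,1,2,4,5} {3}
Removing edge (0,5): not a bridge — component count unchanged at 2.
New components: {0,1,2,4,5} {3}
Are 3 and 5 in the same component? no

Answer: no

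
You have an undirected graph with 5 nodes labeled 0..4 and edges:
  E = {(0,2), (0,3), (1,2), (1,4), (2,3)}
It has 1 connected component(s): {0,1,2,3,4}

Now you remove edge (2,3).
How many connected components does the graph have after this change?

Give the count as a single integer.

Initial component count: 1
Remove (2,3): not a bridge. Count unchanged: 1.
  After removal, components: {0,1,2,3,4}
New component count: 1

Answer: 1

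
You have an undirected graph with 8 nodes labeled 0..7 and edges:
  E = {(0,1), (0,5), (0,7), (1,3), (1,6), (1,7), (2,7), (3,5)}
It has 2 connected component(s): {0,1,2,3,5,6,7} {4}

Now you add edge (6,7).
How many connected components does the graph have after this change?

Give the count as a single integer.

Answer: 2

Derivation:
Initial component count: 2
Add (6,7): endpoints already in same component. Count unchanged: 2.
New component count: 2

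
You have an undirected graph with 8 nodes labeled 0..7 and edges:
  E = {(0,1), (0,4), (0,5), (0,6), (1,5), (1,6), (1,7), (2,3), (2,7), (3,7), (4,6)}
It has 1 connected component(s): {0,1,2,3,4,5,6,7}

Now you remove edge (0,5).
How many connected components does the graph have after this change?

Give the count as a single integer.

Initial component count: 1
Remove (0,5): not a bridge. Count unchanged: 1.
  After removal, components: {0,1,2,3,4,5,6,7}
New component count: 1

Answer: 1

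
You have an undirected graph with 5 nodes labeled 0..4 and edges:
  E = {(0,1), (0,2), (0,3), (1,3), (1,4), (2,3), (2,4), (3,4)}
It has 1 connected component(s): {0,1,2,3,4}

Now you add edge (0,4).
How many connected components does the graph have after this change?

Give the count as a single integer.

Answer: 1

Derivation:
Initial component count: 1
Add (0,4): endpoints already in same component. Count unchanged: 1.
New component count: 1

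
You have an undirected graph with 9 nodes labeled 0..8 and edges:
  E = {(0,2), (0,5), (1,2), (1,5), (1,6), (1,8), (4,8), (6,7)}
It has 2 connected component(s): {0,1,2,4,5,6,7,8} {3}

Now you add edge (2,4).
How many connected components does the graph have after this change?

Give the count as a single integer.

Initial component count: 2
Add (2,4): endpoints already in same component. Count unchanged: 2.
New component count: 2

Answer: 2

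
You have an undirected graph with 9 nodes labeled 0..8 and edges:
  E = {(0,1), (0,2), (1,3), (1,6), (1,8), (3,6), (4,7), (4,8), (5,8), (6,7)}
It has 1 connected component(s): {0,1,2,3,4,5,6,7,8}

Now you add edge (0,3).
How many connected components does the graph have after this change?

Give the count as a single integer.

Initial component count: 1
Add (0,3): endpoints already in same component. Count unchanged: 1.
New component count: 1

Answer: 1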